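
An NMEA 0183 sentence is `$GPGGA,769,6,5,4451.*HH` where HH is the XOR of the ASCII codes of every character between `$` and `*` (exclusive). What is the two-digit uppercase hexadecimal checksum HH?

XOR the ASCII codes of the payload characters:
  'G' = 0x47 → acc = 0x47
  'P' = 0x50 → acc = 0x17
  'G' = 0x47 → acc = 0x50
  'G' = 0x47 → acc = 0x17
  'A' = 0x41 → acc = 0x56
  ',' = 0x2C → acc = 0x7A
  '7' = 0x37 → acc = 0x4D
  '6' = 0x36 → acc = 0x7B
  '9' = 0x39 → acc = 0x42
  ',' = 0x2C → acc = 0x6E
  '6' = 0x36 → acc = 0x58
  ',' = 0x2C → acc = 0x74
  '5' = 0x35 → acc = 0x41
  ',' = 0x2C → acc = 0x6D
  '4' = 0x34 → acc = 0x59
  '4' = 0x34 → acc = 0x6D
  '5' = 0x35 → acc = 0x58
  '1' = 0x31 → acc = 0x69
  '.' = 0x2E → acc = 0x47
Checksum = 0x47.

47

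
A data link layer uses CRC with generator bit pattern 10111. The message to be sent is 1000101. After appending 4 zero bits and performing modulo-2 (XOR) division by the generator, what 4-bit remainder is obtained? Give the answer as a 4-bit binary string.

0100

Append 4 zeros: 10001010000. Divide by 10111 (XOR where the leading bit is 1):
  pos 0: 10001 XOR 10111 = 00110
  pos 2: 11001 XOR 10111 = 01110
  pos 3: 11100 XOR 10111 = 01011
  pos 4: 10110 XOR 10111 = 00001
Remainder (last 4 bits) = 0100. This is the CRC / FCS.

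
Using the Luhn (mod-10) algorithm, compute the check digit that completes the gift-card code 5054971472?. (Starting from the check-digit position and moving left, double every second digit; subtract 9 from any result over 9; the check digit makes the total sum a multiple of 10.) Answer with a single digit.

Partial digits right→left: 2 7 4 1 7 9 4 5 0 5
Double every second digit counting from the check-digit position (so the 1st, 3rd, 5th, ... of the partial from the right).
  doubled (with −9 where >9): 4 8 5 8 0 → sum 25
  kept as-is: 7 1 9 5 5 → sum 27
Total = 25 + 27 = 52.
Check digit = (10 − (52 mod 10)) mod 10 = 8.

8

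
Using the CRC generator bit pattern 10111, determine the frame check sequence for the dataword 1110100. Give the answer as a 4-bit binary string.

Append 4 zeros: 11101000000. Divide by 10111 (XOR where the leading bit is 1):
  pos 0: 11101 XOR 10111 = 01010
  pos 1: 10100 XOR 10111 = 00011
  pos 4: 11000 XOR 10111 = 01111
  pos 5: 11110 XOR 10111 = 01001
  pos 6: 10010 XOR 10111 = 00101
Remainder (last 4 bits) = 0101. This is the CRC / FCS.

0101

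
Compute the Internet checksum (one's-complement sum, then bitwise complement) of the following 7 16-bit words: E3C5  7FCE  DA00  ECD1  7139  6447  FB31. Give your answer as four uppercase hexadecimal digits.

One's-complement addition (fold any carry out of bit 15 back into bit 0):
  0xE3C5 + 0x7FCE = 0x16393 → wrap carry → 0x6394
  0x6394 + 0xDA00 = 0x13D94 → wrap carry → 0x3D95
  0x3D95 + 0xECD1 = 0x12A66 → wrap carry → 0x2A67
  0x2A67 + 0x7139 = 0x09BA0
  0x9BA0 + 0x6447 = 0x0FFE7
  0xFFE7 + 0xFB31 = 0x1FB18 → wrap carry → 0xFB19
One's-complement sum = 0xFB19.
Checksum = ~0xFB19 & 0xFFFF = 0x04E6.

04E6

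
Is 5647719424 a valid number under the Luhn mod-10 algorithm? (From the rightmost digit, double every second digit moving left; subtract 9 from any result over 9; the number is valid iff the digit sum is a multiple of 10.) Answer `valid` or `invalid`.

From the right, keep odd positions and double even positions (subtract 9 from any doubled value over 9):
  doubled (positions 2,4,...): 4 9 5 8 1 → sum 27
  kept (positions 1,3,...): 4 4 1 7 6 → sum 22
Total = 49.
49 mod 10 = 9, so the number is invalid.

invalid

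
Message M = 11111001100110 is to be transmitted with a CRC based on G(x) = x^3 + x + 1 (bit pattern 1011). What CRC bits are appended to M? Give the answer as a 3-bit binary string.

010

Append 3 zeros: 11111001100110000. Divide by 1011 (XOR where the leading bit is 1):
  pos 0: 1111 XOR 1011 = 0100
  pos 1: 1001 XOR 1011 = 0010
  pos 3: 1000 XOR 1011 = 0011
  pos 5: 1111 XOR 1011 = 0100
  pos 6: 1000 XOR 1011 = 0011
  pos 8: 1101 XOR 1011 = 0110
  pos 9: 1101 XOR 1011 = 0110
  pos 10: 1100 XOR 1011 = 0111
  pos 11: 1110 XOR 1011 = 0101
  pos 12: 1010 XOR 1011 = 0001
Remainder (last 3 bits) = 010. This is the CRC / FCS.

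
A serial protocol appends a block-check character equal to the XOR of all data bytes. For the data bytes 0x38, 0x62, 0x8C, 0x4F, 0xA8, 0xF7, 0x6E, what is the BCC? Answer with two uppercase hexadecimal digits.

XOR the bytes together:
  start with 0x38
  0x38 ⊕ 0x62 = 0x5A
  0x5A ⊕ 0x8C = 0xD6
  0xD6 ⊕ 0x4F = 0x99
  0x99 ⊕ 0xA8 = 0x31
  0x31 ⊕ 0xF7 = 0xC6
  0xC6 ⊕ 0x6E = 0xA8

A8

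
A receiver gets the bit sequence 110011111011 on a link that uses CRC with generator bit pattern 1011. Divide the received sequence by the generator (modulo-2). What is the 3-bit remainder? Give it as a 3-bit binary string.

Modulo-2 division of 110011111011 by 1011:
  pos 0: 1100 XOR 1011 = 0111
  pos 1: 1111 XOR 1011 = 0100
  pos 2: 1001 XOR 1011 = 0010
  pos 4: 1011 XOR 1011 = 0000
  pos 8: 1011 XOR 1011 = 0000
Remainder = 000 (zero — the frame passes the CRC check).

000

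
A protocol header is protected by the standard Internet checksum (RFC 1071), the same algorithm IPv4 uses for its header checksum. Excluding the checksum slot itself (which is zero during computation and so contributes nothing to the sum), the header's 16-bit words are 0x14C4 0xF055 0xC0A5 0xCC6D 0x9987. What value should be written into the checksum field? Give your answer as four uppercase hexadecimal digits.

D44A

One's-complement addition (fold any carry out of bit 15 back into bit 0):
  0x14C4 + 0xF055 = 0x10519 → wrap carry → 0x051A
  0x051A + 0xC0A5 = 0x0C5BF
  0xC5BF + 0xCC6D = 0x1922C → wrap carry → 0x922D
  0x922D + 0x9987 = 0x12BB4 → wrap carry → 0x2BB5
One's-complement sum = 0x2BB5.
Checksum = ~0x2BB5 & 0xFFFF = 0xD44A.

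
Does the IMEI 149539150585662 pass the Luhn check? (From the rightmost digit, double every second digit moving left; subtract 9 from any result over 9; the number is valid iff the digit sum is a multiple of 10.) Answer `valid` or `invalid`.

From the right, keep odd positions and double even positions (subtract 9 from any doubled value over 9):
  doubled (positions 2,4,...): 3 1 1 1 9 1 8 → sum 24
  kept (positions 1,3,...): 2 6 8 0 1 3 9 1 → sum 30
Total = 54.
54 mod 10 = 4, so the number is invalid.

invalid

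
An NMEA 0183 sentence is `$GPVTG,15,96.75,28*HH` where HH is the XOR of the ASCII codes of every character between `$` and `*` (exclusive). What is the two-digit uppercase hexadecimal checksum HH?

53

XOR the ASCII codes of the payload characters:
  'G' = 0x47 → acc = 0x47
  'P' = 0x50 → acc = 0x17
  'V' = 0x56 → acc = 0x41
  'T' = 0x54 → acc = 0x15
  'G' = 0x47 → acc = 0x52
  ',' = 0x2C → acc = 0x7E
  '1' = 0x31 → acc = 0x4F
  '5' = 0x35 → acc = 0x7A
  ',' = 0x2C → acc = 0x56
  '9' = 0x39 → acc = 0x6F
  '6' = 0x36 → acc = 0x59
  '.' = 0x2E → acc = 0x77
  '7' = 0x37 → acc = 0x40
  '5' = 0x35 → acc = 0x75
  ',' = 0x2C → acc = 0x59
  '2' = 0x32 → acc = 0x6B
  '8' = 0x38 → acc = 0x53
Checksum = 0x53.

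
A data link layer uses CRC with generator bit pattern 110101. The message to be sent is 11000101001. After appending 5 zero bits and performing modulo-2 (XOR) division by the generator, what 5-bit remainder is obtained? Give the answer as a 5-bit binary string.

11111

Append 5 zeros: 1100010100100000. Divide by 110101 (XOR where the leading bit is 1):
  pos 0: 110001 XOR 110101 = 000100
  pos 3: 100010 XOR 110101 = 010111
  pos 4: 101110 XOR 110101 = 011011
  pos 5: 110111 XOR 110101 = 000010
  pos 9: 100000 XOR 110101 = 010101
  pos 10: 101010 XOR 110101 = 011111
Remainder (last 5 bits) = 11111. This is the CRC / FCS.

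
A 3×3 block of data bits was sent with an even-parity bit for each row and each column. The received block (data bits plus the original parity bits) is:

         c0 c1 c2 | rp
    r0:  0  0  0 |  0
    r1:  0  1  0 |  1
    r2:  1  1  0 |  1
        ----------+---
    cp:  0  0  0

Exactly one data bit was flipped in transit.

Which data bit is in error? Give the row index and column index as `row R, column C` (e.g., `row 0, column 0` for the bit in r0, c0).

Recompute each row's even parity and compare to rp:
  r0: data parity 0, sent rp 0 → ok
  r1: data parity 1, sent rp 1 → ok
  r2: data parity 0, sent rp 1 → mismatch
Recompute each column's even parity and compare to cp:
  c0: data parity 1, sent cp 0 → mismatch
  c1: data parity 0, sent cp 0 → ok
  c2: data parity 0, sent cp 0 → ok
Exactly one row (r2) and one column (c0) fail → the flipped bit is at their intersection.

row 2, column 0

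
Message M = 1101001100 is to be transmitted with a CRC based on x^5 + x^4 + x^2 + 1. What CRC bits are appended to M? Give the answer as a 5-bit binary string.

00100

Append 5 zeros: 110100110000000. Divide by 110101 (XOR where the leading bit is 1):
  pos 0: 110100 XOR 110101 = 000001
  pos 5: 111000 XOR 110101 = 001101
  pos 7: 110100 XOR 110101 = 000001
Remainder (last 5 bits) = 00100. This is the CRC / FCS.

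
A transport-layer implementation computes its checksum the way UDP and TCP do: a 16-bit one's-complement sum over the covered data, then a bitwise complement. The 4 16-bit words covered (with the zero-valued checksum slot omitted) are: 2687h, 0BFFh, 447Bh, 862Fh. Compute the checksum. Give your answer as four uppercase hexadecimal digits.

One's-complement addition (fold any carry out of bit 15 back into bit 0):
  0x2687 + 0x0BFF = 0x03286
  0x3286 + 0x447B = 0x07701
  0x7701 + 0x862F = 0x0FD30
One's-complement sum = 0xFD30.
Checksum = ~0xFD30 & 0xFFFF = 0x02CF.

02CF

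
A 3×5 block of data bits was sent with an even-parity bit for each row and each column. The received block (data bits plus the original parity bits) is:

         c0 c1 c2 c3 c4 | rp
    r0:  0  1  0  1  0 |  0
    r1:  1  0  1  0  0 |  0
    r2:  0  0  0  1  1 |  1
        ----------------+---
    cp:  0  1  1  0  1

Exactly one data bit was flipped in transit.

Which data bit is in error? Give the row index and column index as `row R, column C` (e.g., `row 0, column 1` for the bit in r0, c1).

Recompute each row's even parity and compare to rp:
  r0: data parity 0, sent rp 0 → ok
  r1: data parity 0, sent rp 0 → ok
  r2: data parity 0, sent rp 1 → mismatch
Recompute each column's even parity and compare to cp:
  c0: data parity 1, sent cp 0 → mismatch
  c1: data parity 1, sent cp 1 → ok
  c2: data parity 1, sent cp 1 → ok
  c3: data parity 0, sent cp 0 → ok
  c4: data parity 1, sent cp 1 → ok
Exactly one row (r2) and one column (c0) fail → the flipped bit is at their intersection.

row 2, column 0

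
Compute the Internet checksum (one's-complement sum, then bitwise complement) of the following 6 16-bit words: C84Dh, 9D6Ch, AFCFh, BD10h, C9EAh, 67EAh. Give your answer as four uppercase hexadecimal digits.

One's-complement addition (fold any carry out of bit 15 back into bit 0):
  0xC84D + 0x9D6C = 0x165B9 → wrap carry → 0x65BA
  0x65BA + 0xAFCF = 0x11589 → wrap carry → 0x158A
  0x158A + 0xBD10 = 0x0D29A
  0xD29A + 0xC9EA = 0x19C84 → wrap carry → 0x9C85
  0x9C85 + 0x67EA = 0x1046F → wrap carry → 0x0470
One's-complement sum = 0x0470.
Checksum = ~0x0470 & 0xFFFF = 0xFB8F.

FB8F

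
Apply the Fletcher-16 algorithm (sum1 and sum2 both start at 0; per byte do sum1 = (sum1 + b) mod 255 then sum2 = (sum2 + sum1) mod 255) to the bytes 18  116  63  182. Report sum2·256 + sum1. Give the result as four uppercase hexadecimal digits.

Running sums (mod 255):
  after byte 0 (18): sum1=18, sum2=18
  after byte 1 (116): sum1=134, sum2=152
  after byte 2 (63): sum1=197, sum2=94
  after byte 3 (182): sum1=124, sum2=218
Checksum = sum2·256 + sum1 = 218·256 + 124 = 55932 = 0xDA7C.

DA7C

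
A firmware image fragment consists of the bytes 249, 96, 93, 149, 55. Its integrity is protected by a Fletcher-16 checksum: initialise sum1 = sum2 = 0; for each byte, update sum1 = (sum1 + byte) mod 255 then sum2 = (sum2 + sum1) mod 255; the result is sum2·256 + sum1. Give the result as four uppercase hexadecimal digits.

Running sums (mod 255):
  after byte 0 (249): sum1=249, sum2=249
  after byte 1 (96): sum1=90, sum2=84
  after byte 2 (93): sum1=183, sum2=12
  after byte 3 (149): sum1=77, sum2=89
  after byte 4 (55): sum1=132, sum2=221
Checksum = sum2·256 + sum1 = 221·256 + 132 = 56708 = 0xDD84.

DD84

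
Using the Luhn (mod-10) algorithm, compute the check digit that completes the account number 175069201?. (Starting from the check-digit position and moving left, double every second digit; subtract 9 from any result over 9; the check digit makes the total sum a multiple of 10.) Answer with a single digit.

Partial digits right→left: 1 0 2 9 6 0 5 7 1
Double every second digit counting from the check-digit position (so the 1st, 3rd, 5th, ... of the partial from the right).
  doubled (with −9 where >9): 2 4 3 1 2 → sum 12
  kept as-is: 0 9 0 7 → sum 16
Total = 12 + 16 = 28.
Check digit = (10 − (28 mod 10)) mod 10 = 2.

2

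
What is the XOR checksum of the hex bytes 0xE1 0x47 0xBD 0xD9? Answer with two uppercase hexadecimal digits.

C2

XOR the bytes together:
  start with 0xE1
  0xE1 ⊕ 0x47 = 0xA6
  0xA6 ⊕ 0xBD = 0x1B
  0x1B ⊕ 0xD9 = 0xC2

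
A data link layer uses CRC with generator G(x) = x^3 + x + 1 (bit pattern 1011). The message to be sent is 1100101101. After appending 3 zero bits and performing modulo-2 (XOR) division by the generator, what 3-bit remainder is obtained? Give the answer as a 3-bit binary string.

Append 3 zeros: 1100101101000. Divide by 1011 (XOR where the leading bit is 1):
  pos 0: 1100 XOR 1011 = 0111
  pos 1: 1111 XOR 1011 = 0100
  pos 2: 1000 XOR 1011 = 0011
  pos 4: 1111 XOR 1011 = 0100
  pos 5: 1000 XOR 1011 = 0011
  pos 7: 1110 XOR 1011 = 0101
  pos 8: 1010 XOR 1011 = 0001
Remainder (last 3 bits) = 010. This is the CRC / FCS.

010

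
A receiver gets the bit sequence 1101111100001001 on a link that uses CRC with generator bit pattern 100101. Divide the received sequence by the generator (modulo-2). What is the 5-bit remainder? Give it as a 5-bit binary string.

00100

Modulo-2 division of 1101111100001001 by 100101:
  pos 0: 110111 XOR 100101 = 010010
  pos 1: 100101 XOR 100101 = 000000
  pos 7: 100001 XOR 100101 = 000100
  pos 10: 100001 XOR 100101 = 000100
Remainder = 00100 (nonzero — an error is detected).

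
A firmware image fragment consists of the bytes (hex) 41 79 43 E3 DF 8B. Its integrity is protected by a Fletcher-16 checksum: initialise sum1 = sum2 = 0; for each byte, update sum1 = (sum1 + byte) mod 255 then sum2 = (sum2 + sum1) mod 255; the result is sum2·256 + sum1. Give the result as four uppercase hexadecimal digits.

EA4D

Running sums (mod 255):
  after byte 0 (41): sum1=65, sum2=65
  after byte 1 (79): sum1=186, sum2=251
  after byte 2 (43): sum1=253, sum2=249
  after byte 3 (E3): sum1=225, sum2=219
  after byte 4 (DF): sum1=193, sum2=157
  after byte 5 (8B): sum1=77, sum2=234
Checksum = sum2·256 + sum1 = 234·256 + 77 = 59981 = 0xEA4D.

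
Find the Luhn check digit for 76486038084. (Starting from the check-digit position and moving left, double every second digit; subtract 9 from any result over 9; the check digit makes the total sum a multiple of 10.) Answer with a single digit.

0

Partial digits right→left: 4 8 0 8 3 0 6 8 4 6 7
Double every second digit counting from the check-digit position (so the 1st, 3rd, 5th, ... of the partial from the right).
  doubled (with −9 where >9): 8 0 6 3 8 5 → sum 30
  kept as-is: 8 8 0 8 6 → sum 30
Total = 30 + 30 = 60.
Check digit = (10 − (60 mod 10)) mod 10 = 0.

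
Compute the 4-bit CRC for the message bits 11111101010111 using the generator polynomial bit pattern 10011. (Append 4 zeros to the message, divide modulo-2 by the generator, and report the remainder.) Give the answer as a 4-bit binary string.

0111

Append 4 zeros: 111111010101110000. Divide by 10011 (XOR where the leading bit is 1):
  pos 0: 11111 XOR 10011 = 01100
  pos 1: 11001 XOR 10011 = 01010
  pos 2: 10100 XOR 10011 = 00111
  pos 4: 11110 XOR 10011 = 01101
  pos 5: 11011 XOR 10011 = 01000
  pos 6: 10000 XOR 10011 = 00011
  pos 9: 11111 XOR 10011 = 01100
  pos 10: 11000 XOR 10011 = 01011
  pos 11: 10110 XOR 10011 = 00101
  pos 13: 10100 XOR 10011 = 00111
Remainder (last 4 bits) = 0111. This is the CRC / FCS.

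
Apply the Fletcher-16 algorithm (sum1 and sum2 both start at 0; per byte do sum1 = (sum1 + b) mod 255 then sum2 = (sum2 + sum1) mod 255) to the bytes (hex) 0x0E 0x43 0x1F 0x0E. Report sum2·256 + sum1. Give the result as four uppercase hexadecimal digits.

4E7E

Running sums (mod 255):
  after byte 0 (0x0E): sum1=14, sum2=14
  after byte 1 (0x43): sum1=81, sum2=95
  after byte 2 (0x1F): sum1=112, sum2=207
  after byte 3 (0x0E): sum1=126, sum2=78
Checksum = sum2·256 + sum1 = 78·256 + 126 = 20094 = 0x4E7E.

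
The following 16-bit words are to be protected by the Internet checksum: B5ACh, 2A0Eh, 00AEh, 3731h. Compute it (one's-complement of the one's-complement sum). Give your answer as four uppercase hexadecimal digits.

E865

One's-complement addition (fold any carry out of bit 15 back into bit 0):
  0xB5AC + 0x2A0E = 0x0DFBA
  0xDFBA + 0x00AE = 0x0E068
  0xE068 + 0x3731 = 0x11799 → wrap carry → 0x179A
One's-complement sum = 0x179A.
Checksum = ~0x179A & 0xFFFF = 0xE865.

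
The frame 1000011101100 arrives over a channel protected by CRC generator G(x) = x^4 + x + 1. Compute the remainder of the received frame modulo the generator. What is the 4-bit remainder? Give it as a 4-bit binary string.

0010

Modulo-2 division of 1000011101100 by 10011:
  pos 0: 10000 XOR 10011 = 00011
  pos 3: 11111 XOR 10011 = 01100
  pos 4: 11000 XOR 10011 = 01011
  pos 5: 10111 XOR 10011 = 00100
  pos 7: 10010 XOR 10011 = 00001
Remainder = 0010 (nonzero — an error is detected).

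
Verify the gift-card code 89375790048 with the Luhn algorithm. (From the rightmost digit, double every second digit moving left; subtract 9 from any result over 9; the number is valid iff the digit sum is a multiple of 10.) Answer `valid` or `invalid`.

From the right, keep odd positions and double even positions (subtract 9 from any doubled value over 9):
  doubled (positions 2,4,...): 8 0 5 5 9 → sum 27
  kept (positions 1,3,...): 8 0 9 5 3 8 → sum 33
Total = 60.
60 mod 10 = 0, so the number is valid.

valid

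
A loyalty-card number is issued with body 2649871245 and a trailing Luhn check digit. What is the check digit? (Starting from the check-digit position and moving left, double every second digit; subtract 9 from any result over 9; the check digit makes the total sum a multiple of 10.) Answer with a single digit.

Partial digits right→left: 5 4 2 1 7 8 9 4 6 2
Double every second digit counting from the check-digit position (so the 1st, 3rd, 5th, ... of the partial from the right).
  doubled (with −9 where >9): 1 4 5 9 3 → sum 22
  kept as-is: 4 1 8 4 2 → sum 19
Total = 22 + 19 = 41.
Check digit = (10 − (41 mod 10)) mod 10 = 9.

9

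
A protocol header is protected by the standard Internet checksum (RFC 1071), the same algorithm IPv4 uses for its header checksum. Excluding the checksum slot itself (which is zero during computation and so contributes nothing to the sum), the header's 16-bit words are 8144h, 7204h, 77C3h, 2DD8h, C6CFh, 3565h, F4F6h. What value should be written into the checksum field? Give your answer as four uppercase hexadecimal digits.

75EF

One's-complement addition (fold any carry out of bit 15 back into bit 0):
  0x8144 + 0x7204 = 0x0F348
  0xF348 + 0x77C3 = 0x16B0B → wrap carry → 0x6B0C
  0x6B0C + 0x2DD8 = 0x098E4
  0x98E4 + 0xC6CF = 0x15FB3 → wrap carry → 0x5FB4
  0x5FB4 + 0x3565 = 0x09519
  0x9519 + 0xF4F6 = 0x18A0F → wrap carry → 0x8A10
One's-complement sum = 0x8A10.
Checksum = ~0x8A10 & 0xFFFF = 0x75EF.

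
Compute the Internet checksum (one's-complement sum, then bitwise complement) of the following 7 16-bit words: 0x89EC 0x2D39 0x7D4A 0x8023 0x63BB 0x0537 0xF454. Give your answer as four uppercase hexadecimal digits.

One's-complement addition (fold any carry out of bit 15 back into bit 0):
  0x89EC + 0x2D39 = 0x0B725
  0xB725 + 0x7D4A = 0x1346F → wrap carry → 0x3470
  0x3470 + 0x8023 = 0x0B493
  0xB493 + 0x63BB = 0x1184E → wrap carry → 0x184F
  0x184F + 0x0537 = 0x01D86
  0x1D86 + 0xF454 = 0x111DA → wrap carry → 0x11DB
One's-complement sum = 0x11DB.
Checksum = ~0x11DB & 0xFFFF = 0xEE24.

EE24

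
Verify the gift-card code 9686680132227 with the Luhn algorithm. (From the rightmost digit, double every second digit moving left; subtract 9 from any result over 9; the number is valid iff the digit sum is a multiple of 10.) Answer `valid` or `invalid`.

invalid

From the right, keep odd positions and double even positions (subtract 9 from any doubled value over 9):
  doubled (positions 2,4,...): 4 4 2 7 3 3 → sum 23
  kept (positions 1,3,...): 7 2 3 0 6 8 9 → sum 35
Total = 58.
58 mod 10 = 8, so the number is invalid.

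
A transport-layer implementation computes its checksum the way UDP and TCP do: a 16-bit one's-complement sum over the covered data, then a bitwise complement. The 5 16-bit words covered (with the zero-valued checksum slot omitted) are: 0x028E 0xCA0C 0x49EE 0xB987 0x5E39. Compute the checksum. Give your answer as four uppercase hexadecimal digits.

D1B5

One's-complement addition (fold any carry out of bit 15 back into bit 0):
  0x028E + 0xCA0C = 0x0CC9A
  0xCC9A + 0x49EE = 0x11688 → wrap carry → 0x1689
  0x1689 + 0xB987 = 0x0D010
  0xD010 + 0x5E39 = 0x12E49 → wrap carry → 0x2E4A
One's-complement sum = 0x2E4A.
Checksum = ~0x2E4A & 0xFFFF = 0xD1B5.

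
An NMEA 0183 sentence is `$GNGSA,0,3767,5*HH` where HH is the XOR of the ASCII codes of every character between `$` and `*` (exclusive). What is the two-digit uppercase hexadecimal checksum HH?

XOR the ASCII codes of the payload characters:
  'G' = 0x47 → acc = 0x47
  'N' = 0x4E → acc = 0x09
  'G' = 0x47 → acc = 0x4E
  'S' = 0x53 → acc = 0x1D
  'A' = 0x41 → acc = 0x5C
  ',' = 0x2C → acc = 0x70
  '0' = 0x30 → acc = 0x40
  ',' = 0x2C → acc = 0x6C
  '3' = 0x33 → acc = 0x5F
  '7' = 0x37 → acc = 0x68
  '6' = 0x36 → acc = 0x5E
  '7' = 0x37 → acc = 0x69
  ',' = 0x2C → acc = 0x45
  '5' = 0x35 → acc = 0x70
Checksum = 0x70.

70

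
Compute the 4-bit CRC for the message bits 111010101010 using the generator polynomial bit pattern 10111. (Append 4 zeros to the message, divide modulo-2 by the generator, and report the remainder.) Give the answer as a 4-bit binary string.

Append 4 zeros: 1110101010100000. Divide by 10111 (XOR where the leading bit is 1):
  pos 0: 11101 XOR 10111 = 01010
  pos 1: 10100 XOR 10111 = 00011
  pos 4: 11101 XOR 10111 = 01010
  pos 5: 10100 XOR 10111 = 00011
  pos 8: 11100 XOR 10111 = 01011
  pos 9: 10110 XOR 10111 = 00001
Remainder (last 4 bits) = 0100. This is the CRC / FCS.

0100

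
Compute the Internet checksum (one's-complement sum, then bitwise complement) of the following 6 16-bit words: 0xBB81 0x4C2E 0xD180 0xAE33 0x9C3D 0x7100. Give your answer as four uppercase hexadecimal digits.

One's-complement addition (fold any carry out of bit 15 back into bit 0):
  0xBB81 + 0x4C2E = 0x107AF → wrap carry → 0x07B0
  0x07B0 + 0xD180 = 0x0D930
  0xD930 + 0xAE33 = 0x18763 → wrap carry → 0x8764
  0x8764 + 0x9C3D = 0x123A1 → wrap carry → 0x23A2
  0x23A2 + 0x7100 = 0x094A2
One's-complement sum = 0x94A2.
Checksum = ~0x94A2 & 0xFFFF = 0x6B5D.

6B5D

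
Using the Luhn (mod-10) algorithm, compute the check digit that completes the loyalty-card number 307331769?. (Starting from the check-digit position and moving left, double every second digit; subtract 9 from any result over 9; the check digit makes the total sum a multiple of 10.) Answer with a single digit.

9

Partial digits right→left: 9 6 7 1 3 3 7 0 3
Double every second digit counting from the check-digit position (so the 1st, 3rd, 5th, ... of the partial from the right).
  doubled (with −9 where >9): 9 5 6 5 6 → sum 31
  kept as-is: 6 1 3 0 → sum 10
Total = 31 + 10 = 41.
Check digit = (10 − (41 mod 10)) mod 10 = 9.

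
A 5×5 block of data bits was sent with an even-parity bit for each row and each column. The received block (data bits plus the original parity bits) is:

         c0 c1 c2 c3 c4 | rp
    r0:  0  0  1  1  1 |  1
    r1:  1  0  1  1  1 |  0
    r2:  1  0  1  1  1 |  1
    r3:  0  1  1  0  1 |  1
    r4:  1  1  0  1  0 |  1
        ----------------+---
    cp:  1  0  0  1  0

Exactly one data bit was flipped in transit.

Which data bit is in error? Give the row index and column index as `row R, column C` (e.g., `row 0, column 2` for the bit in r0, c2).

Recompute each row's even parity and compare to rp:
  r0: data parity 1, sent rp 1 → ok
  r1: data parity 0, sent rp 0 → ok
  r2: data parity 0, sent rp 1 → mismatch
  r3: data parity 1, sent rp 1 → ok
  r4: data parity 1, sent rp 1 → ok
Recompute each column's even parity and compare to cp:
  c0: data parity 1, sent cp 1 → ok
  c1: data parity 0, sent cp 0 → ok
  c2: data parity 0, sent cp 0 → ok
  c3: data parity 0, sent cp 1 → mismatch
  c4: data parity 0, sent cp 0 → ok
Exactly one row (r2) and one column (c3) fail → the flipped bit is at their intersection.

row 2, column 3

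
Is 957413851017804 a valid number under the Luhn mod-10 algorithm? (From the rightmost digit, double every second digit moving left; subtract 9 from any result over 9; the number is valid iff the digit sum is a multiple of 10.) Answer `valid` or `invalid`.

valid

From the right, keep odd positions and double even positions (subtract 9 from any doubled value over 9):
  doubled (positions 2,4,...): 0 5 0 1 6 8 1 → sum 21
  kept (positions 1,3,...): 4 8 1 1 8 1 7 9 → sum 39
Total = 60.
60 mod 10 = 0, so the number is valid.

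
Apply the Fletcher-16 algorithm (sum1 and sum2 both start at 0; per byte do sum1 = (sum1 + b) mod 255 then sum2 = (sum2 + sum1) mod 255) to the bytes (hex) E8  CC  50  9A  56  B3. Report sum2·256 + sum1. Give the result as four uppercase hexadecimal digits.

E6AA

Running sums (mod 255):
  after byte 0 (E8): sum1=232, sum2=232
  after byte 1 (CC): sum1=181, sum2=158
  after byte 2 (50): sum1=6, sum2=164
  after byte 3 (9A): sum1=160, sum2=69
  after byte 4 (56): sum1=246, sum2=60
  after byte 5 (B3): sum1=170, sum2=230
Checksum = sum2·256 + sum1 = 230·256 + 170 = 59050 = 0xE6AA.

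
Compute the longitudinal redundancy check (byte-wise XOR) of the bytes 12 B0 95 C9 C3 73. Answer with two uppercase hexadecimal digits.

4E

XOR the bytes together:
  start with 0x12
  0x12 ⊕ 0xB0 = 0xA2
  0xA2 ⊕ 0x95 = 0x37
  0x37 ⊕ 0xC9 = 0xFE
  0xFE ⊕ 0xC3 = 0x3D
  0x3D ⊕ 0x73 = 0x4E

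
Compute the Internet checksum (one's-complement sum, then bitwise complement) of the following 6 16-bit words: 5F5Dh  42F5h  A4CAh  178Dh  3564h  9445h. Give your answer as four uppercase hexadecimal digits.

D7AB

One's-complement addition (fold any carry out of bit 15 back into bit 0):
  0x5F5D + 0x42F5 = 0x0A252
  0xA252 + 0xA4CA = 0x1471C → wrap carry → 0x471D
  0x471D + 0x178D = 0x05EAA
  0x5EAA + 0x3564 = 0x0940E
  0x940E + 0x9445 = 0x12853 → wrap carry → 0x2854
One's-complement sum = 0x2854.
Checksum = ~0x2854 & 0xFFFF = 0xD7AB.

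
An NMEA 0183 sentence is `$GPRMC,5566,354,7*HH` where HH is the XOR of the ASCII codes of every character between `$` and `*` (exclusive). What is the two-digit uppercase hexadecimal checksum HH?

XOR the ASCII codes of the payload characters:
  'G' = 0x47 → acc = 0x47
  'P' = 0x50 → acc = 0x17
  'R' = 0x52 → acc = 0x45
  'M' = 0x4D → acc = 0x08
  'C' = 0x43 → acc = 0x4B
  ',' = 0x2C → acc = 0x67
  '5' = 0x35 → acc = 0x52
  '5' = 0x35 → acc = 0x67
  '6' = 0x36 → acc = 0x51
  '6' = 0x36 → acc = 0x67
  ',' = 0x2C → acc = 0x4B
  '3' = 0x33 → acc = 0x78
  '5' = 0x35 → acc = 0x4D
  '4' = 0x34 → acc = 0x79
  ',' = 0x2C → acc = 0x55
  '7' = 0x37 → acc = 0x62
Checksum = 0x62.

62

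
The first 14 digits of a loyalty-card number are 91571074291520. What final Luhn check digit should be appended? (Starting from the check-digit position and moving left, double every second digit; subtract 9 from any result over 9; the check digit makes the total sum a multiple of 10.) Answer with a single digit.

Partial digits right→left: 0 2 5 1 9 2 4 7 0 1 7 5 1 9
Double every second digit counting from the check-digit position (so the 1st, 3rd, 5th, ... of the partial from the right).
  doubled (with −9 where >9): 0 1 9 8 0 5 2 → sum 25
  kept as-is: 2 1 2 7 1 5 9 → sum 27
Total = 25 + 27 = 52.
Check digit = (10 − (52 mod 10)) mod 10 = 8.

8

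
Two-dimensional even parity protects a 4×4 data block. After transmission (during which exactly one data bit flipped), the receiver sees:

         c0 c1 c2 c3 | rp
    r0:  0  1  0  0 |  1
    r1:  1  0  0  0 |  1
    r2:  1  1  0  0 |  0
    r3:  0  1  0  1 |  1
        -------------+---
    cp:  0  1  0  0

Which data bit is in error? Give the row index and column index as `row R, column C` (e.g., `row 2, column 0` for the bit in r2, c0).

row 3, column 3

Recompute each row's even parity and compare to rp:
  r0: data parity 1, sent rp 1 → ok
  r1: data parity 1, sent rp 1 → ok
  r2: data parity 0, sent rp 0 → ok
  r3: data parity 0, sent rp 1 → mismatch
Recompute each column's even parity and compare to cp:
  c0: data parity 0, sent cp 0 → ok
  c1: data parity 1, sent cp 1 → ok
  c2: data parity 0, sent cp 0 → ok
  c3: data parity 1, sent cp 0 → mismatch
Exactly one row (r3) and one column (c3) fail → the flipped bit is at their intersection.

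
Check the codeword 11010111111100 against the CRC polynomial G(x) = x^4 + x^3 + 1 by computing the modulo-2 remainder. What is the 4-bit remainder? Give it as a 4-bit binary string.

0111

Modulo-2 division of 11010111111100 by 11001:
  pos 0: 11010 XOR 11001 = 00011
  pos 3: 11111 XOR 11001 = 00110
  pos 5: 11011 XOR 11001 = 00010
  pos 8: 10110 XOR 11001 = 01111
  pos 9: 11110 XOR 11001 = 00111
Remainder = 0111 (nonzero — an error is detected).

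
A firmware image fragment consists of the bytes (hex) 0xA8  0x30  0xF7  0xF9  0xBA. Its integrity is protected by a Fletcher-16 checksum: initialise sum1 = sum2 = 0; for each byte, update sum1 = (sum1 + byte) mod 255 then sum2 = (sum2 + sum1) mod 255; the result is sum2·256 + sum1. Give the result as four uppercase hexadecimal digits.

Running sums (mod 255):
  after byte 0 (0xA8): sum1=168, sum2=168
  after byte 1 (0x30): sum1=216, sum2=129
  after byte 2 (0xF7): sum1=208, sum2=82
  after byte 3 (0xF9): sum1=202, sum2=29
  after byte 4 (0xBA): sum1=133, sum2=162
Checksum = sum2·256 + sum1 = 162·256 + 133 = 41605 = 0xA285.

A285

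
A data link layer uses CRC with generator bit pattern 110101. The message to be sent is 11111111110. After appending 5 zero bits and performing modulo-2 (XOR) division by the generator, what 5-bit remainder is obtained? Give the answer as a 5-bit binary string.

11000

Append 5 zeros: 1111111111000000. Divide by 110101 (XOR where the leading bit is 1):
  pos 0: 111111 XOR 110101 = 001010
  pos 2: 101011 XOR 110101 = 011110
  pos 3: 111101 XOR 110101 = 001000
  pos 5: 100010 XOR 110101 = 010111
  pos 6: 101110 XOR 110101 = 011011
  pos 7: 110110 XOR 110101 = 000011
Remainder (last 5 bits) = 11000. This is the CRC / FCS.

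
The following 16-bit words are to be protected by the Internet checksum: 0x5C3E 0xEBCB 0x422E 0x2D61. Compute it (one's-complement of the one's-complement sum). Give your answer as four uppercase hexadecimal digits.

One's-complement addition (fold any carry out of bit 15 back into bit 0):
  0x5C3E + 0xEBCB = 0x14809 → wrap carry → 0x480A
  0x480A + 0x422E = 0x08A38
  0x8A38 + 0x2D61 = 0x0B799
One's-complement sum = 0xB799.
Checksum = ~0xB799 & 0xFFFF = 0x4866.

4866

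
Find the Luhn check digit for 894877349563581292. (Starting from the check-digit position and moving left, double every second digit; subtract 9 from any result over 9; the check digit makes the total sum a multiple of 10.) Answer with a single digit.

7

Partial digits right→left: 2 9 2 1 8 5 3 6 5 9 4 3 7 7 8 4 9 8
Double every second digit counting from the check-digit position (so the 1st, 3rd, 5th, ... of the partial from the right).
  doubled (with −9 where >9): 4 4 7 6 1 8 5 7 9 → sum 51
  kept as-is: 9 1 5 6 9 3 7 4 8 → sum 52
Total = 51 + 52 = 103.
Check digit = (10 − (103 mod 10)) mod 10 = 7.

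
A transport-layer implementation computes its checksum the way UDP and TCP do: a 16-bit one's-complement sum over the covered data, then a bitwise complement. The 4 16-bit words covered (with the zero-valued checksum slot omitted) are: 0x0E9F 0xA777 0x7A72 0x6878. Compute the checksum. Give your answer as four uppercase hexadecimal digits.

66FE

One's-complement addition (fold any carry out of bit 15 back into bit 0):
  0x0E9F + 0xA777 = 0x0B616
  0xB616 + 0x7A72 = 0x13088 → wrap carry → 0x3089
  0x3089 + 0x6878 = 0x09901
One's-complement sum = 0x9901.
Checksum = ~0x9901 & 0xFFFF = 0x66FE.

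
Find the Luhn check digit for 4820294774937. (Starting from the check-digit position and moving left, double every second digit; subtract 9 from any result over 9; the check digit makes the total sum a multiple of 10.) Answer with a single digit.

6

Partial digits right→left: 7 3 9 4 7 7 4 9 2 0 2 8 4
Double every second digit counting from the check-digit position (so the 1st, 3rd, 5th, ... of the partial from the right).
  doubled (with −9 where >9): 5 9 5 8 4 4 8 → sum 43
  kept as-is: 3 4 7 9 0 8 → sum 31
Total = 43 + 31 = 74.
Check digit = (10 − (74 mod 10)) mod 10 = 6.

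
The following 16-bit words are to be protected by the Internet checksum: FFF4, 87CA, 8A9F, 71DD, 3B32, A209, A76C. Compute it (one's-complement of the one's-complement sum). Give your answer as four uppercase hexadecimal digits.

F71A

One's-complement addition (fold any carry out of bit 15 back into bit 0):
  0xFFF4 + 0x87CA = 0x187BE → wrap carry → 0x87BF
  0x87BF + 0x8A9F = 0x1125E → wrap carry → 0x125F
  0x125F + 0x71DD = 0x0843C
  0x843C + 0x3B32 = 0x0BF6E
  0xBF6E + 0xA209 = 0x16177 → wrap carry → 0x6178
  0x6178 + 0xA76C = 0x108E4 → wrap carry → 0x08E5
One's-complement sum = 0x08E5.
Checksum = ~0x08E5 & 0xFFFF = 0xF71A.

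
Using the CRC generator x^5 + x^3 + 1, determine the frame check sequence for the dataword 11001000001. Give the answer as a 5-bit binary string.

Append 5 zeros: 1100100000100000. Divide by 101001 (XOR where the leading bit is 1):
  pos 0: 110010 XOR 101001 = 011011
  pos 1: 110110 XOR 101001 = 011111
  pos 2: 111110 XOR 101001 = 010111
  pos 3: 101110 XOR 101001 = 000111
  pos 6: 111010 XOR 101001 = 010011
  pos 7: 100110 XOR 101001 = 001111
  pos 9: 111100 XOR 101001 = 010101
  pos 10: 101010 XOR 101001 = 000011
Remainder (last 5 bits) = 00011. This is the CRC / FCS.

00011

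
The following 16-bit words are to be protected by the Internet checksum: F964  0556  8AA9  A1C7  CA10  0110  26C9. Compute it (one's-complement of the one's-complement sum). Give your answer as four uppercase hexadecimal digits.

E2E9

One's-complement addition (fold any carry out of bit 15 back into bit 0):
  0xF964 + 0x0556 = 0x0FEBA
  0xFEBA + 0x8AA9 = 0x18963 → wrap carry → 0x8964
  0x8964 + 0xA1C7 = 0x12B2B → wrap carry → 0x2B2C
  0x2B2C + 0xCA10 = 0x0F53C
  0xF53C + 0x0110 = 0x0F64C
  0xF64C + 0x26C9 = 0x11D15 → wrap carry → 0x1D16
One's-complement sum = 0x1D16.
Checksum = ~0x1D16 & 0xFFFF = 0xE2E9.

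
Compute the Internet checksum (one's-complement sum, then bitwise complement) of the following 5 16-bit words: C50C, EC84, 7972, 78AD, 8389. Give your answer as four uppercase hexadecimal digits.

One's-complement addition (fold any carry out of bit 15 back into bit 0):
  0xC50C + 0xEC84 = 0x1B190 → wrap carry → 0xB191
  0xB191 + 0x7972 = 0x12B03 → wrap carry → 0x2B04
  0x2B04 + 0x78AD = 0x0A3B1
  0xA3B1 + 0x8389 = 0x1273A → wrap carry → 0x273B
One's-complement sum = 0x273B.
Checksum = ~0x273B & 0xFFFF = 0xD8C4.

D8C4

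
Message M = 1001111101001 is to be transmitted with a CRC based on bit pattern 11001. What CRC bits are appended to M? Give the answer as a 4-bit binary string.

Append 4 zeros: 10011111010010000. Divide by 11001 (XOR where the leading bit is 1):
  pos 0: 10011 XOR 11001 = 01010
  pos 1: 10101 XOR 11001 = 01100
  pos 2: 11001 XOR 11001 = 00000
  pos 7: 10100 XOR 11001 = 01101
  pos 8: 11011 XOR 11001 = 00010
  pos 11: 10000 XOR 11001 = 01001
  pos 12: 10010 XOR 11001 = 01011
Remainder (last 4 bits) = 1011. This is the CRC / FCS.

1011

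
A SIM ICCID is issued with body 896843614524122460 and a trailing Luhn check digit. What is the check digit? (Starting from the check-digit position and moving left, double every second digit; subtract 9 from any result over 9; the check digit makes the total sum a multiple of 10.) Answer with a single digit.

6

Partial digits right→left: 0 6 4 2 2 1 4 2 5 4 1 6 3 4 8 6 9 8
Double every second digit counting from the check-digit position (so the 1st, 3rd, 5th, ... of the partial from the right).
  doubled (with −9 where >9): 0 8 4 8 1 2 6 7 9 → sum 45
  kept as-is: 6 2 1 2 4 6 4 6 8 → sum 39
Total = 45 + 39 = 84.
Check digit = (10 − (84 mod 10)) mod 10 = 6.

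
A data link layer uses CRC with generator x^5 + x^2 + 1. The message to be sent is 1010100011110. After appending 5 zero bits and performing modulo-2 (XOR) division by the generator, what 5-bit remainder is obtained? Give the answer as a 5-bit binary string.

Append 5 zeros: 101010001111000000. Divide by 100101 (XOR where the leading bit is 1):
  pos 0: 101010 XOR 100101 = 001111
  pos 2: 111100 XOR 100101 = 011001
  pos 3: 110011 XOR 100101 = 010110
  pos 4: 101101 XOR 100101 = 001000
  pos 6: 100011 XOR 100101 = 000110
  pos 9: 110000 XOR 100101 = 010101
  pos 10: 101010 XOR 100101 = 001111
  pos 12: 111100 XOR 100101 = 011001
Remainder (last 5 bits) = 11001. This is the CRC / FCS.

11001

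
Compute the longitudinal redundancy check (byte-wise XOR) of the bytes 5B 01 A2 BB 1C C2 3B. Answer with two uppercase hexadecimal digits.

A6

XOR the bytes together:
  start with 0x5B
  0x5B ⊕ 0x01 = 0x5A
  0x5A ⊕ 0xA2 = 0xF8
  0xF8 ⊕ 0xBB = 0x43
  0x43 ⊕ 0x1C = 0x5F
  0x5F ⊕ 0xC2 = 0x9D
  0x9D ⊕ 0x3B = 0xA6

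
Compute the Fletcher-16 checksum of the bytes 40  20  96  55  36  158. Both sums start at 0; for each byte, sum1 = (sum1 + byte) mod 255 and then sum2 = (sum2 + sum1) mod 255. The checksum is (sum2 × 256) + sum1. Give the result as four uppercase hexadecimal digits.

Running sums (mod 255):
  after byte 0 (40): sum1=40, sum2=40
  after byte 1 (20): sum1=60, sum2=100
  after byte 2 (96): sum1=156, sum2=1
  after byte 3 (55): sum1=211, sum2=212
  after byte 4 (36): sum1=247, sum2=204
  after byte 5 (158): sum1=150, sum2=99
Checksum = sum2·256 + sum1 = 99·256 + 150 = 25494 = 0x6396.

6396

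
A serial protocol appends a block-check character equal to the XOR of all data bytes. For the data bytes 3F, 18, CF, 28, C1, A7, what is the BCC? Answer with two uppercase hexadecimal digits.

XOR the bytes together:
  start with 0x3F
  0x3F ⊕ 0x18 = 0x27
  0x27 ⊕ 0xCF = 0xE8
  0xE8 ⊕ 0x28 = 0xC0
  0xC0 ⊕ 0xC1 = 0x01
  0x01 ⊕ 0xA7 = 0xA6

A6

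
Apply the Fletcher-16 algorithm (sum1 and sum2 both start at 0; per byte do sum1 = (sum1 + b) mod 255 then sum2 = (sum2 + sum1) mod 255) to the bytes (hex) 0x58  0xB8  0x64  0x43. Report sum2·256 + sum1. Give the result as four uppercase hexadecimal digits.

Running sums (mod 255):
  after byte 0 (0x58): sum1=88, sum2=88
  after byte 1 (0xB8): sum1=17, sum2=105
  after byte 2 (0x64): sum1=117, sum2=222
  after byte 3 (0x43): sum1=184, sum2=151
Checksum = sum2·256 + sum1 = 151·256 + 184 = 38840 = 0x97B8.

97B8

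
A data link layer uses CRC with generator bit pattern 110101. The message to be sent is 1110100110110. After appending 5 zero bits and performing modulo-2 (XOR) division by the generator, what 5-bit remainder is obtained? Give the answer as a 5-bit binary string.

00000

Append 5 zeros: 111010011011000000. Divide by 110101 (XOR where the leading bit is 1):
  pos 0: 111010 XOR 110101 = 001111
  pos 2: 111101 XOR 110101 = 001000
  pos 4: 100010 XOR 110101 = 010111
  pos 5: 101111 XOR 110101 = 011010
  pos 6: 110101 XOR 110101 = 000000
Remainder (last 5 bits) = 00000. This is the CRC / FCS.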